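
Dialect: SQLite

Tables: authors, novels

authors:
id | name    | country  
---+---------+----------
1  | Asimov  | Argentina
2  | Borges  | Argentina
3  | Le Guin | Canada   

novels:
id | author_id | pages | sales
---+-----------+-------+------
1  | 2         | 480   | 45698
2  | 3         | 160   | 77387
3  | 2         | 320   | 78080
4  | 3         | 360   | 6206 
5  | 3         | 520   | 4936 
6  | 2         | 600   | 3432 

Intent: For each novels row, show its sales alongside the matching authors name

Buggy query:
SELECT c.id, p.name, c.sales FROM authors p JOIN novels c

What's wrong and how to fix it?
Bug: JOIN with no ON clause produces a cartesian product; every novels row pairs with every authors row

Fix: Specify the join condition linking the foreign key to the parent id

Corrected query:
SELECT c.id, p.name, c.sales FROM authors p JOIN novels c ON c.author_id = p.id

Result:
id | name    | sales
---+---------+------
1  | Borges  | 45698
2  | Le Guin | 77387
3  | Borges  | 78080
4  | Le Guin | 6206 
5  | Le Guin | 4936 
6  | Borges  | 3432 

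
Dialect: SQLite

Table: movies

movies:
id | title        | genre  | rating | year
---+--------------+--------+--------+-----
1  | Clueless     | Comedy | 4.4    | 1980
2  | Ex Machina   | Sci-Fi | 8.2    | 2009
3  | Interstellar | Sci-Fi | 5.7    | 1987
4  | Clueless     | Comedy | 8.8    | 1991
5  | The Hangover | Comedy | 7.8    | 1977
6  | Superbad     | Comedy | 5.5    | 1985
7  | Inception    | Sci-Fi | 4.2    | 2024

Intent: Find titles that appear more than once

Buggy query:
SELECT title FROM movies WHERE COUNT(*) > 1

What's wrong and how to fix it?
Bug: COUNT(*) is an aggregate and cannot be used in WHERE

Fix: Group first, then use HAVING for the count condition

Corrected query:
SELECT title FROM movies GROUP BY title HAVING COUNT(*) > 1

Result:
title   
--------
Clueless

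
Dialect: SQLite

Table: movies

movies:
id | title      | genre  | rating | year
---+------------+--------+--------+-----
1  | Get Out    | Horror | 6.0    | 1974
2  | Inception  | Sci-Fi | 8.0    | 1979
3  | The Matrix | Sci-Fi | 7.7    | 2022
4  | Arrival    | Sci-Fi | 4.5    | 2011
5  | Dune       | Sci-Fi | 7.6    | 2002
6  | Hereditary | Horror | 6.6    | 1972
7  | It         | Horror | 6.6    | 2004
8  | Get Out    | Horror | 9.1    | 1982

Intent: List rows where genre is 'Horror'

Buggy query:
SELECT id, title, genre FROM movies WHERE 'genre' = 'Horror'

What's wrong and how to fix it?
Bug: 'genre' in single quotes is a string literal, not the column; the comparison is literal-vs-literal and never true

Fix: Reference the column as genre without single quotes

Corrected query:
SELECT id, title, genre FROM movies WHERE genre = 'Horror'

Result:
id | title      | genre 
---+------------+-------
1  | Get Out    | Horror
6  | Hereditary | Horror
7  | It         | Horror
8  | Get Out    | Horror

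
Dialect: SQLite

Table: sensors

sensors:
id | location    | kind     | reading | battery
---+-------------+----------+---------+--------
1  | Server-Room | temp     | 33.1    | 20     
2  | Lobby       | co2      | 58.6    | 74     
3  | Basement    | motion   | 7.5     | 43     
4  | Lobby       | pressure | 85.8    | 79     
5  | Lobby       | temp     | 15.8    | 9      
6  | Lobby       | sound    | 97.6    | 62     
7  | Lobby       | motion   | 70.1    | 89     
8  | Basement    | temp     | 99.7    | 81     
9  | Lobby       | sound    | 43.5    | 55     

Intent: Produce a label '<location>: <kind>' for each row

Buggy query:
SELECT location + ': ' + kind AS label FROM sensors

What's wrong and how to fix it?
Bug: '+' is numeric addition; on text columns SQLite converts them to 0 instead of concatenating

Fix: Use the || operator for string concatenation

Corrected query:
SELECT location || ': ' || kind AS label FROM sensors

Result:
label            
-----------------
Server-Room: temp
Lobby: co2       
Basement: motion 
Lobby: pressure  
Lobby: temp      
Lobby: sound     
Lobby: motion    
Basement: temp   
Lobby: sound     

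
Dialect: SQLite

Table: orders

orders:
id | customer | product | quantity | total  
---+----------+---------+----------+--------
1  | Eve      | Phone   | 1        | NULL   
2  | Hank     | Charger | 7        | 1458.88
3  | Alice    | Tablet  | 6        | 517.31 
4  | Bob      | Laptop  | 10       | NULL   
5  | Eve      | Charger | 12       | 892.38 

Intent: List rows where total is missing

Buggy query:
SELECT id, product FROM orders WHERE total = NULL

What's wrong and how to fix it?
Bug: '= NULL' is always unknown in SQL three-valued logic, so no rows match

Fix: Replace '= NULL' with 'IS NULL'

Corrected query:
SELECT id, product FROM orders WHERE total IS NULL

Result:
id | product
---+--------
1  | Phone  
4  | Laptop 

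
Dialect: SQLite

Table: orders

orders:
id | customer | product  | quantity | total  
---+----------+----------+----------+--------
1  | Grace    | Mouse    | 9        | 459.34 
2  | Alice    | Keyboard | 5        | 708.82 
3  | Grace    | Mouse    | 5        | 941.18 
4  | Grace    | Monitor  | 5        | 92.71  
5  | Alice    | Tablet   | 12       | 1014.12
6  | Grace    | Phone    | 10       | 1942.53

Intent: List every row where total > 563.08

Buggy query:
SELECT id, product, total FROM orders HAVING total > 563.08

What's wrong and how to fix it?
Bug: HAVING filters the output of aggregation, but this query has no GROUP BY and no aggregate functions, so SQLite rejects it (HAVING clause on a non-aggregate query); the condition here is per row

Fix: Replace HAVING with WHERE since the condition applies to individual rows

Corrected query:
SELECT id, product, total FROM orders WHERE total > 563.08

Result:
id | product  | total  
---+----------+--------
2  | Keyboard | 708.82 
3  | Mouse    | 941.18 
5  | Tablet   | 1014.12
6  | Phone    | 1942.53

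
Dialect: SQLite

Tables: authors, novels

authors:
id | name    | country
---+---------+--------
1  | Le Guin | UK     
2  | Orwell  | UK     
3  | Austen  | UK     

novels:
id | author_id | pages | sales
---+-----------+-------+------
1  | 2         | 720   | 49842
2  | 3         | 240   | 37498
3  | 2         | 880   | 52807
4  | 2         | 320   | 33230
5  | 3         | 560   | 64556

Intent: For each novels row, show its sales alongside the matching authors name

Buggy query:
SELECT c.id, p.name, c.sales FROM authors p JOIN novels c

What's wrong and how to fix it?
Bug: JOIN with no ON clause produces a cartesian product; every novels row pairs with every authors row

Fix: Specify the join condition linking the foreign key to the parent id

Corrected query:
SELECT c.id, p.name, c.sales FROM authors p JOIN novels c ON c.author_id = p.id

Result:
id | name   | sales
---+--------+------
1  | Orwell | 49842
2  | Austen | 37498
3  | Orwell | 52807
4  | Orwell | 33230
5  | Austen | 64556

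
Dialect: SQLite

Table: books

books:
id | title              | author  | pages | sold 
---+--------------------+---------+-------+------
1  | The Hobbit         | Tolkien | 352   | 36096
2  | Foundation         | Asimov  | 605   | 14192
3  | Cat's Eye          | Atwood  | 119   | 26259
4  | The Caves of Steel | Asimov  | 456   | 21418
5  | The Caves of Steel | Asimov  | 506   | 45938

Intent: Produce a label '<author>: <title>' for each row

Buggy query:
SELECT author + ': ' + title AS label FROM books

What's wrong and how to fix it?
Bug: '+' is numeric addition; on text columns SQLite converts them to 0 instead of concatenating

Fix: Use the || operator for string concatenation

Corrected query:
SELECT author || ': ' || title AS label FROM books

Result:
label                     
--------------------------
Tolkien: The Hobbit       
Asimov: Foundation        
Atwood: Cat's Eye         
Asimov: The Caves of Steel
Asimov: The Caves of Steel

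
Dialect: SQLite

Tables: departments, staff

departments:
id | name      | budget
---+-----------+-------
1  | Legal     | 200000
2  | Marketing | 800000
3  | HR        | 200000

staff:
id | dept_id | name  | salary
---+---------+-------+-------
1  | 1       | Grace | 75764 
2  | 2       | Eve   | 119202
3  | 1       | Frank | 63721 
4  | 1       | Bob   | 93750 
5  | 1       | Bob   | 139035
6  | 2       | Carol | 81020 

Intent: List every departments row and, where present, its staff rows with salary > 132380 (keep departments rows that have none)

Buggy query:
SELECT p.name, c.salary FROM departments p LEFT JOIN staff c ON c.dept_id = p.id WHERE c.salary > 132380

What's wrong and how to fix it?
Bug: A WHERE condition on the right-hand table after LEFT JOIN drops unmatched parents

Fix: Move the right-table condition into the ON clause so unmatched parents are kept

Corrected query:
SELECT p.name, c.salary FROM departments p LEFT JOIN staff c ON c.dept_id = p.id AND c.salary > 132380

Result:
name      | salary
----------+-------
Legal     | 139035
Marketing | NULL  
HR        | NULL  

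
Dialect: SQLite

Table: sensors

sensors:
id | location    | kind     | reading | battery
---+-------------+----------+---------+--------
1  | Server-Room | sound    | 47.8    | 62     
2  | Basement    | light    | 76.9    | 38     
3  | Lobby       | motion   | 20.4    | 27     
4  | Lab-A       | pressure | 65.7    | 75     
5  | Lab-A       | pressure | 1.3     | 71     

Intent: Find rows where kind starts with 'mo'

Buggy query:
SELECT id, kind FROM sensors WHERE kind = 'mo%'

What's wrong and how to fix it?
Bug: '=' compares the literal string including the % character; pattern matching needs LIKE

Fix: Use LIKE for wildcard pattern matching

Corrected query:
SELECT id, kind FROM sensors WHERE kind LIKE 'mo%'

Result:
id | kind  
---+-------
3  | motion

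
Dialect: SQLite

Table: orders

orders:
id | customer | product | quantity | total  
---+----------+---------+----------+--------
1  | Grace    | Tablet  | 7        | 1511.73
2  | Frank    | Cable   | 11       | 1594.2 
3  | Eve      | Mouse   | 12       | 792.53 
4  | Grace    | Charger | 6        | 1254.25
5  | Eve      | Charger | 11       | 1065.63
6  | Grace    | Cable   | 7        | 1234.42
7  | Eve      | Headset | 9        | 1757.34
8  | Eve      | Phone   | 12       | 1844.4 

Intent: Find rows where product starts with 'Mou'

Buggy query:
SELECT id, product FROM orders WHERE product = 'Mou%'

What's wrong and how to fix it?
Bug: '=' compares the literal string including the % character; pattern matching needs LIKE

Fix: Replace '=' with LIKE so 'Mou%' is treated as a pattern

Corrected query:
SELECT id, product FROM orders WHERE product LIKE 'Mou%'

Result:
id | product
---+--------
3  | Mouse  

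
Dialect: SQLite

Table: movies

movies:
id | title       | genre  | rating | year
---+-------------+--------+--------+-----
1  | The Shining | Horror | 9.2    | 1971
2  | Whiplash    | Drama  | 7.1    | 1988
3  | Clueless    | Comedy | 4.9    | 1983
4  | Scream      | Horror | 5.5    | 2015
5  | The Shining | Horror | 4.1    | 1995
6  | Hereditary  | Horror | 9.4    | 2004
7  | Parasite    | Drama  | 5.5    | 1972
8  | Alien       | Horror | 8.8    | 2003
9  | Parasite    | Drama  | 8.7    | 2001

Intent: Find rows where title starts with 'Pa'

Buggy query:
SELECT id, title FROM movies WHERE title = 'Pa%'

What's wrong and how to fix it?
Bug: Wildcards only work with LIKE; '=' treats '%' as a literal character

Fix: Use LIKE for wildcard pattern matching

Corrected query:
SELECT id, title FROM movies WHERE title LIKE 'Pa%'

Result:
id | title   
---+---------
7  | Parasite
9  | Parasite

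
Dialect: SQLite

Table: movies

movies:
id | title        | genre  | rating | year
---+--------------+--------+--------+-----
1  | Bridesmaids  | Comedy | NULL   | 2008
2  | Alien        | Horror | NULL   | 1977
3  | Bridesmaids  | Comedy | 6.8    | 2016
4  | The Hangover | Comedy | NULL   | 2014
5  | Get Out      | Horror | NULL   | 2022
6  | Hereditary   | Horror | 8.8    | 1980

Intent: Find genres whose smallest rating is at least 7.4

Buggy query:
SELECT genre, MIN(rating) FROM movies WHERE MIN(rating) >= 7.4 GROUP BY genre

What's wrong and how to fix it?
Bug: Aggregates like MIN are computed per group after WHERE runs

Fix: Replace WHERE with HAVING after the GROUP BY

Corrected query:
SELECT genre, MIN(rating) FROM movies GROUP BY genre HAVING MIN(rating) >= 7.4

Result:
genre  | MIN(rating)
-------+------------
Horror | 8.8        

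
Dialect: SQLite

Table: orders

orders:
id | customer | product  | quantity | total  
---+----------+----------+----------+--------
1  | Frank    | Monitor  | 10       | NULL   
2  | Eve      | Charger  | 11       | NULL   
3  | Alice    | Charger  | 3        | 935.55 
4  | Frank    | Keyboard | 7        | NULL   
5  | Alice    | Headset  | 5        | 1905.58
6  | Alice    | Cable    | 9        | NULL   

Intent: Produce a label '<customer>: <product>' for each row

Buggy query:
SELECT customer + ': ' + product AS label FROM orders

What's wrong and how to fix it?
Bug: '+' is numeric addition; on text columns SQLite converts them to 0 instead of concatenating

Fix: Replace + with || to concatenate text

Corrected query:
SELECT customer || ': ' || product AS label FROM orders

Result:
label          
---------------
Frank: Monitor 
Eve: Charger   
Alice: Charger 
Frank: Keyboard
Alice: Headset 
Alice: Cable   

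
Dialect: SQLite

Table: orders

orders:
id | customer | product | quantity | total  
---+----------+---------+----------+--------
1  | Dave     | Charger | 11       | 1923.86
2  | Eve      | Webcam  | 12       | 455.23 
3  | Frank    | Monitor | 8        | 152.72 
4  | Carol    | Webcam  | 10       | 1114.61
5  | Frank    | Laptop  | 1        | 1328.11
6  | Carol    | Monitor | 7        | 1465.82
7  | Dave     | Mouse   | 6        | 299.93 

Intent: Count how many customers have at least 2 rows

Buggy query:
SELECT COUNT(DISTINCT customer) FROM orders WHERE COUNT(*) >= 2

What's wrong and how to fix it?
Bug: COUNT(*) cannot appear in WHERE; the per-group count doesn't exist yet

Fix: Use a subquery that GROUPs and filters with HAVING, then count its rows

Corrected query:
SELECT COUNT(*) FROM (SELECT customer FROM orders GROUP BY customer HAVING COUNT(*) >= 2)

Result:
COUNT(*)
--------
3       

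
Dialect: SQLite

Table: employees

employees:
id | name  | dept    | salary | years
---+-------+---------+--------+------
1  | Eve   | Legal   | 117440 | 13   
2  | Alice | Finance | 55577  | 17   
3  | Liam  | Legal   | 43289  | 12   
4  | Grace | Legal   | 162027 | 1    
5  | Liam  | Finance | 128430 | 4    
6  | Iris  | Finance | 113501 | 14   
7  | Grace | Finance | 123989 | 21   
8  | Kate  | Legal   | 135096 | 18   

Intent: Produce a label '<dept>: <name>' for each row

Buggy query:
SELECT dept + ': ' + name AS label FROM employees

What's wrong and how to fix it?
Bug: '+' is numeric addition; on text columns SQLite converts them to 0 instead of concatenating

Fix: Use the || operator for string concatenation

Corrected query:
SELECT dept || ': ' || name AS label FROM employees

Result:
label         
--------------
Legal: Eve    
Finance: Alice
Legal: Liam   
Legal: Grace  
Finance: Liam 
Finance: Iris 
Finance: Grace
Legal: Kate   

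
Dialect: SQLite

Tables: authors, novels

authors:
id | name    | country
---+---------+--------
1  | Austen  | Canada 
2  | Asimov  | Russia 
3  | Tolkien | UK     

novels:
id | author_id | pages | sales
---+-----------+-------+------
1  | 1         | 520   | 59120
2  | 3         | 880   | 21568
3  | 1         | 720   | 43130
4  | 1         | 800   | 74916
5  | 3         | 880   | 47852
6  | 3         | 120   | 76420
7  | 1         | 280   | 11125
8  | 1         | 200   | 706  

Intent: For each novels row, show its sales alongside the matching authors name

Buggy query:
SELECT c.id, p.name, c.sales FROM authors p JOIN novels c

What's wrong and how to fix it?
Bug: JOIN with no ON clause produces a cartesian product; every novels row pairs with every authors row

Fix: Add ON c.author_id = p.id to the JOIN

Corrected query:
SELECT c.id, p.name, c.sales FROM authors p JOIN novels c ON c.author_id = p.id

Result:
id | name    | sales
---+---------+------
1  | Austen  | 59120
2  | Tolkien | 21568
3  | Austen  | 43130
4  | Austen  | 74916
5  | Tolkien | 47852
6  | Tolkien | 76420
7  | Austen  | 11125
8  | Austen  | 706  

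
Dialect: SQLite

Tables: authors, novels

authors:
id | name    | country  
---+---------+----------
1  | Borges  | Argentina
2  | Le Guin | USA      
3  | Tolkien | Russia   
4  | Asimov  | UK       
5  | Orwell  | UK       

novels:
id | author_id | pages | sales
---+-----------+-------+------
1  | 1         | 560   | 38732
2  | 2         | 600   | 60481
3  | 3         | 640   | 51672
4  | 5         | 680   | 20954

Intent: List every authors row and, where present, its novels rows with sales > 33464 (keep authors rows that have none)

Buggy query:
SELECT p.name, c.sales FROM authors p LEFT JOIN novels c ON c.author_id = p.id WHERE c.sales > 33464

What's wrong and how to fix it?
Bug: A WHERE condition on the right-hand table after LEFT JOIN drops unmatched parents

Fix: Put 'c.sales > 33464' in the JOIN's ON clause instead of WHERE

Corrected query:
SELECT p.name, c.sales FROM authors p LEFT JOIN novels c ON c.author_id = p.id AND c.sales > 33464

Result:
name    | sales
--------+------
Borges  | 38732
Le Guin | 60481
Tolkien | 51672
Asimov  | NULL 
Orwell  | NULL 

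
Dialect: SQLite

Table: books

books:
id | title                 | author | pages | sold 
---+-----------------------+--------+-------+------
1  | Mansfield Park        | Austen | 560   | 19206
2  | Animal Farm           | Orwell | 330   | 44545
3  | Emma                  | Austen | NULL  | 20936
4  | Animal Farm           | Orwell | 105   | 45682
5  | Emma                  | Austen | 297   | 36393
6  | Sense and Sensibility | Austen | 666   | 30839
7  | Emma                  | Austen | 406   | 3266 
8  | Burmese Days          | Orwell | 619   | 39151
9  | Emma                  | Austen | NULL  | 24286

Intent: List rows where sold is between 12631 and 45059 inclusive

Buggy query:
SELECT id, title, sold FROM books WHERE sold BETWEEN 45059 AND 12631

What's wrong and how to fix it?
Bug: BETWEEN expects the lower bound first; with 45059 AND 12631 the range is empty

Fix: Swap the bounds so the smaller value comes first

Corrected query:
SELECT id, title, sold FROM books WHERE sold BETWEEN 12631 AND 45059

Result:
id | title                 | sold 
---+-----------------------+------
1  | Mansfield Park        | 19206
2  | Animal Farm           | 44545
3  | Emma                  | 20936
5  | Emma                  | 36393
6  | Sense and Sensibility | 30839
8  | Burmese Days          | 39151
9  | Emma                  | 24286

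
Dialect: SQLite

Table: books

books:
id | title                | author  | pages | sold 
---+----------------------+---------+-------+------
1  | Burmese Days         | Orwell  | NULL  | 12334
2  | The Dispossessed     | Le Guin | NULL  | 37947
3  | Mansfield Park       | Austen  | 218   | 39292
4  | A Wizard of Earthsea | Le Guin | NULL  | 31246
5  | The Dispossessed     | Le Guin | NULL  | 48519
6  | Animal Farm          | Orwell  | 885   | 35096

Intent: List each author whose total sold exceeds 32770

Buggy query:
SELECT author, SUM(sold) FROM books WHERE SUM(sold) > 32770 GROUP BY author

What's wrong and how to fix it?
Bug: WHERE runs before GROUP BY, so aggregates aren't available there

Fix: Use HAVING (which filters groups after aggregation) instead of WHERE

Corrected query:
SELECT author, SUM(sold) FROM books GROUP BY author HAVING SUM(sold) > 32770

Result:
author  | SUM(sold)
--------+----------
Austen  | 39292    
Le Guin | 117712   
Orwell  | 47430    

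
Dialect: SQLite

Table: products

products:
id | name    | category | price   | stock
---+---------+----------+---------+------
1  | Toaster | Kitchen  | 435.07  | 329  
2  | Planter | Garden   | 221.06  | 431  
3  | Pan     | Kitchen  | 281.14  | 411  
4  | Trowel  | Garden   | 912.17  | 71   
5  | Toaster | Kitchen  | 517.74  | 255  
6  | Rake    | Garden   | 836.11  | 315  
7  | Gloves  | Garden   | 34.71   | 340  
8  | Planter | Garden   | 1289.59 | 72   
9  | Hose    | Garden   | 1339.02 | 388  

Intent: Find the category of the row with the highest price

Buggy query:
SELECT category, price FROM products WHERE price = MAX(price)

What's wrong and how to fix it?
Bug: MAX(price) is an aggregate and cannot be used directly in WHERE

Fix: Wrap MAX in a scalar subquery so WHERE compares against a single value

Corrected query:
SELECT category, price FROM products WHERE price = (SELECT MAX(price) FROM products)

Result:
category | price  
---------+--------
Garden   | 1339.02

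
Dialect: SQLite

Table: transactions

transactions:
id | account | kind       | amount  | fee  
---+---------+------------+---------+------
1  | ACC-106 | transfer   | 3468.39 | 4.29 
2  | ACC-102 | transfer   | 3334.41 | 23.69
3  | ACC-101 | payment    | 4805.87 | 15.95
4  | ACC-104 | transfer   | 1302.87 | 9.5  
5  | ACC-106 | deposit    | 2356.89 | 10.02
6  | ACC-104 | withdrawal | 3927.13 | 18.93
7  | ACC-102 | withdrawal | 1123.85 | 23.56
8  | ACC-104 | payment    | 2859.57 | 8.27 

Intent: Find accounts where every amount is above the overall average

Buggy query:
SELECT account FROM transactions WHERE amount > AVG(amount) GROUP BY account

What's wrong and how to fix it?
Bug: WHERE evaluates per row before aggregation, so AVG() is unavailable

Fix: Compute the overall average in a scalar subquery and compare each group's MIN against it in HAVING

Corrected query:
SELECT account FROM transactions GROUP BY account HAVING MIN(amount) > (SELECT AVG(amount) FROM transactions)

Result:
account
-------
ACC-101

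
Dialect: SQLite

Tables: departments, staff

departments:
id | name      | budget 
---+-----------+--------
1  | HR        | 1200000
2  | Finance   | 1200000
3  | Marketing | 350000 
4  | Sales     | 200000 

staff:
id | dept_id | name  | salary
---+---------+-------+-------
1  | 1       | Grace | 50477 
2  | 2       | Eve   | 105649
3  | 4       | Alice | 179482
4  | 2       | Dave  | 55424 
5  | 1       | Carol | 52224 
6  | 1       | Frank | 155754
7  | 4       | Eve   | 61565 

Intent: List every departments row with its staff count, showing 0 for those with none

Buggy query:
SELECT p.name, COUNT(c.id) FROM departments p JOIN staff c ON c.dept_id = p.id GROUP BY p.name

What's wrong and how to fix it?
Bug: INNER JOIN drops departments rows that have no matching staff rows

Fix: Use LEFT JOIN so parents without children still appear (COUNT(c.id) gives 0)

Corrected query:
SELECT p.name, COUNT(c.id) FROM departments p LEFT JOIN staff c ON c.dept_id = p.id GROUP BY p.name

Result:
name      | COUNT(c.id)
----------+------------
Finance   | 2          
HR        | 3          
Marketing | 0          
Sales     | 2          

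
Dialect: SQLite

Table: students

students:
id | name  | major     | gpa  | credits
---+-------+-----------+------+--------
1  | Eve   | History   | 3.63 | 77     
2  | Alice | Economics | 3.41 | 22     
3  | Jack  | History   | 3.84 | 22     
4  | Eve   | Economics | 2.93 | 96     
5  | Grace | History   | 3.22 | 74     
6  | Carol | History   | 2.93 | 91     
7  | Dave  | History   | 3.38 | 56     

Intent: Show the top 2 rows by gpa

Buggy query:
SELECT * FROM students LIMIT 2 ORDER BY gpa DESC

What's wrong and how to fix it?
Bug: LIMIT must come after ORDER BY

Fix: Swap the clauses: ORDER BY first, then LIMIT

Corrected query:
SELECT * FROM students ORDER BY gpa DESC LIMIT 2

Result:
id | name | major   | gpa  | credits
---+------+---------+------+--------
3  | Jack | History | 3.84 | 22     
1  | Eve  | History | 3.63 | 77     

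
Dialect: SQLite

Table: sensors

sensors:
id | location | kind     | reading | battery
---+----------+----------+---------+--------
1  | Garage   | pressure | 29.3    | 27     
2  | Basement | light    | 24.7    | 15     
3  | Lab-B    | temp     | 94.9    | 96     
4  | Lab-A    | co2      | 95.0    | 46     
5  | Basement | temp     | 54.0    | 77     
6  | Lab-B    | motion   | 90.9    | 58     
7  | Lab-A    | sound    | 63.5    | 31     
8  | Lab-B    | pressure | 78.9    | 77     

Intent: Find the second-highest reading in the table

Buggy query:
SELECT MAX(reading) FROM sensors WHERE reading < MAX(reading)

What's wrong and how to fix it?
Bug: MAX(reading) on the right of the comparison is an aggregate-in-WHERE error

Fix: Put the inner MAX in a scalar subquery

Corrected query:
SELECT MAX(reading) FROM sensors WHERE reading < (SELECT MAX(reading) FROM sensors)

Result:
MAX(reading)
------------
94.9        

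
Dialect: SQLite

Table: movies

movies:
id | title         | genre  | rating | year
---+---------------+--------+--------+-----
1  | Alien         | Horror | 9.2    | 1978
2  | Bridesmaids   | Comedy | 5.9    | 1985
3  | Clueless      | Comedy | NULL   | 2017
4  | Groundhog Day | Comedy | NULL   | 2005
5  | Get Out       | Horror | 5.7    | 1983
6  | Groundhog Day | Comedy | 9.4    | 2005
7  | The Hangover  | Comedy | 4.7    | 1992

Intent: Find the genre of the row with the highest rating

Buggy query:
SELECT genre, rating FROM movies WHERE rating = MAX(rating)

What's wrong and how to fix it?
Bug: WHERE is evaluated per row; an aggregate over the whole table isn't defined there

Fix: Wrap MAX in a scalar subquery so WHERE compares against a single value

Corrected query:
SELECT genre, rating FROM movies WHERE rating = (SELECT MAX(rating) FROM movies)

Result:
genre  | rating
-------+-------
Comedy | 9.4   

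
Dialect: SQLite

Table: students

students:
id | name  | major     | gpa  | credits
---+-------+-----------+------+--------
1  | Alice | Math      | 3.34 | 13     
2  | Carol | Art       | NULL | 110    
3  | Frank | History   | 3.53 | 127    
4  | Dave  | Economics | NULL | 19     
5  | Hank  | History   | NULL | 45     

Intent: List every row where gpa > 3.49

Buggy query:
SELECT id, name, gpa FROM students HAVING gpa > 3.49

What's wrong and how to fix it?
Bug: This is a non-aggregate query (no GROUP BY, no aggregates), so in SQLite the HAVING clause is invalid here; a row-level condition belongs in WHERE

Fix: Use WHERE for row-level filtering

Corrected query:
SELECT id, name, gpa FROM students WHERE gpa > 3.49

Result:
id | name  | gpa 
---+-------+-----
3  | Frank | 3.53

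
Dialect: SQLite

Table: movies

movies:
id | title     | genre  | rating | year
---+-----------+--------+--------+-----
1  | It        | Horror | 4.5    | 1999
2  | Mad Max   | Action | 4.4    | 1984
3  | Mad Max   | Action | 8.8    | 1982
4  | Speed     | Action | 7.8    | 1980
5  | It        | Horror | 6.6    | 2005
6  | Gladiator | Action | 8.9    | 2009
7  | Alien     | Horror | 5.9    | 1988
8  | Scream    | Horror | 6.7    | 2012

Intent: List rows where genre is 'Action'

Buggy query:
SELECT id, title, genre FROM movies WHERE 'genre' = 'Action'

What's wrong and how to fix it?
Bug: 'genre' in single quotes is a string literal, not the column; the comparison is literal-vs-literal and never true

Fix: Reference the column as genre without single quotes

Corrected query:
SELECT id, title, genre FROM movies WHERE genre = 'Action'

Result:
id | title     | genre 
---+-----------+-------
2  | Mad Max   | Action
3  | Mad Max   | Action
4  | Speed     | Action
6  | Gladiator | Action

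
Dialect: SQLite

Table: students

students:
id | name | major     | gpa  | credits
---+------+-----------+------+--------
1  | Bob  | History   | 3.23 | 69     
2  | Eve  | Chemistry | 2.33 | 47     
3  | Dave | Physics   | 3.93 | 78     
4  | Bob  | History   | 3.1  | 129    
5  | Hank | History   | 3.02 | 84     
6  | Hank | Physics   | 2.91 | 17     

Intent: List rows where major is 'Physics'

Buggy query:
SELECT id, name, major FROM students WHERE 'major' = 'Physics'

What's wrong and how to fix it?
Bug: Single quotes denote string literals in SQL; the column name is being compared as a constant string

Fix: Remove the quotes around the column name (or use double quotes for an identifier)

Corrected query:
SELECT id, name, major FROM students WHERE major = 'Physics'

Result:
id | name | major  
---+------+--------
3  | Dave | Physics
6  | Hank | Physics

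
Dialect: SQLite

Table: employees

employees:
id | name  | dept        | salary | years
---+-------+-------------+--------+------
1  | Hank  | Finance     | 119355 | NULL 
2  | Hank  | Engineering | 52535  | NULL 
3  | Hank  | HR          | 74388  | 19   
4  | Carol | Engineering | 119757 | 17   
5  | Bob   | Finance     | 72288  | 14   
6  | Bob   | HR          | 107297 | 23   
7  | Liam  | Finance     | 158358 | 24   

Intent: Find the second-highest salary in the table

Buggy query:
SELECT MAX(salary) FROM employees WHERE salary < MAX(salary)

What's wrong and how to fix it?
Bug: The inner MAX is an aggregate inside WHERE, which is not allowed

Fix: Compute the overall MAX in a subquery, then take MAX of rows below it

Corrected query:
SELECT MAX(salary) FROM employees WHERE salary < (SELECT MAX(salary) FROM employees)

Result:
MAX(salary)
-----------
119757     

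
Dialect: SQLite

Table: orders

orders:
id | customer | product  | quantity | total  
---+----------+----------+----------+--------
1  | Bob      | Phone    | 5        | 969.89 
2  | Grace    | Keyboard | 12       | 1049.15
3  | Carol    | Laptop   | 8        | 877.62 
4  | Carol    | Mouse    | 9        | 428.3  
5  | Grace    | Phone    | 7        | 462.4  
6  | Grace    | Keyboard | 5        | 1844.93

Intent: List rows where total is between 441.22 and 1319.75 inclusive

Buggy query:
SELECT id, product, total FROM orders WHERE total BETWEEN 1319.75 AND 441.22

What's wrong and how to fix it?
Bug: The bounds are reversed; BETWEEN a AND b requires a <= b to match anything

Fix: Swap the bounds so the smaller value comes first

Corrected query:
SELECT id, product, total FROM orders WHERE total BETWEEN 441.22 AND 1319.75

Result:
id | product  | total  
---+----------+--------
1  | Phone    | 969.89 
2  | Keyboard | 1049.15
3  | Laptop   | 877.62 
5  | Phone    | 462.4  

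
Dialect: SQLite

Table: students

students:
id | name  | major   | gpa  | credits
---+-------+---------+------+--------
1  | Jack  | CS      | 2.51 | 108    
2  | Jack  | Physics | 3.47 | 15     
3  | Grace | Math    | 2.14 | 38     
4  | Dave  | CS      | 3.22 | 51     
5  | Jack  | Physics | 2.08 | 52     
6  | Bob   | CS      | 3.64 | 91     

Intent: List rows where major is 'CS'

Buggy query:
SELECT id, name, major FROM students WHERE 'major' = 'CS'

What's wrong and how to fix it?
Bug: Single quotes denote string literals in SQL; the column name is being compared as a constant string

Fix: Reference the column as major without single quotes

Corrected query:
SELECT id, name, major FROM students WHERE major = 'CS'

Result:
id | name | major
---+------+------
1  | Jack | CS   
4  | Dave | CS   
6  | Bob  | CS   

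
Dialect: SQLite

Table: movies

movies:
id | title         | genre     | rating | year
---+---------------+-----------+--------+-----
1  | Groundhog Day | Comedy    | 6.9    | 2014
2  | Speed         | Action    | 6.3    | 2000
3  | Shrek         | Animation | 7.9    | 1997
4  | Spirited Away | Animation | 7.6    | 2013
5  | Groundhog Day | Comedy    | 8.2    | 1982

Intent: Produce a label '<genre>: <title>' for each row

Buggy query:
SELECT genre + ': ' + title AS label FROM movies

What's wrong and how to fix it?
Bug: '+' is numeric addition; on text columns SQLite converts them to 0 instead of concatenating

Fix: Replace + with || to concatenate text

Corrected query:
SELECT genre || ': ' || title AS label FROM movies

Result:
label                   
------------------------
Comedy: Groundhog Day   
Action: Speed           
Animation: Shrek        
Animation: Spirited Away
Comedy: Groundhog Day   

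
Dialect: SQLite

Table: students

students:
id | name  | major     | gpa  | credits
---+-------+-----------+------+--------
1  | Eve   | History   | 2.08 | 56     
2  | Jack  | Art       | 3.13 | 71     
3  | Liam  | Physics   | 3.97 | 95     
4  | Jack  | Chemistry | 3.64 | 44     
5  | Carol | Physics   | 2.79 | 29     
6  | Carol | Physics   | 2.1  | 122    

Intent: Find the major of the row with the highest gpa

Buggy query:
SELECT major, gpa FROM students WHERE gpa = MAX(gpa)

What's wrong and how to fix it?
Bug: MAX(gpa) is an aggregate and cannot be used directly in WHERE

Fix: Wrap MAX in a scalar subquery so WHERE compares against a single value

Corrected query:
SELECT major, gpa FROM students WHERE gpa = (SELECT MAX(gpa) FROM students)

Result:
major   | gpa 
--------+-----
Physics | 3.97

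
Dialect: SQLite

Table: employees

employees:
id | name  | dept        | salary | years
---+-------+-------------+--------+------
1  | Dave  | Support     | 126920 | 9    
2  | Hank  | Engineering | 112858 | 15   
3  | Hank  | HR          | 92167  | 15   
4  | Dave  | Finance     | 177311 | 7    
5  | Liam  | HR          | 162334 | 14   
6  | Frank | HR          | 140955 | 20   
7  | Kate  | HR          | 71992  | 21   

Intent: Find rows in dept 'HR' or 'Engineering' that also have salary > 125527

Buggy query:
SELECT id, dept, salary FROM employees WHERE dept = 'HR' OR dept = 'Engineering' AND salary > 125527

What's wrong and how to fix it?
Bug: AND binds tighter than OR, so this parses as dept = 'HR' OR (dept = 'Engineering' AND salary > 125527)

Fix: Group the OR with parentheses (or use IN), then AND the threshold

Corrected query:
SELECT id, dept, salary FROM employees WHERE (dept = 'HR' OR dept = 'Engineering') AND salary > 125527

Result:
id | dept | salary
---+------+-------
5  | HR   | 162334
6  | HR   | 140955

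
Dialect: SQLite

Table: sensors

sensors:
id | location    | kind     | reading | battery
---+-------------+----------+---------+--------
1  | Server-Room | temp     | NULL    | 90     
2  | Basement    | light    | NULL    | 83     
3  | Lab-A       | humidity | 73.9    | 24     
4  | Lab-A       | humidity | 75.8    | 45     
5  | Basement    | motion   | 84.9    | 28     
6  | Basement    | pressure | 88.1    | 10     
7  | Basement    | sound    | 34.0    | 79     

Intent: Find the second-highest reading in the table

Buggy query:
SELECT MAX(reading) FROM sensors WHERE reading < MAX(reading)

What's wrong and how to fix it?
Bug: MAX(reading) on the right of the comparison is an aggregate-in-WHERE error

Fix: Compute the overall MAX in a subquery, then take MAX of rows below it

Corrected query:
SELECT MAX(reading) FROM sensors WHERE reading < (SELECT MAX(reading) FROM sensors)

Result:
MAX(reading)
------------
84.9        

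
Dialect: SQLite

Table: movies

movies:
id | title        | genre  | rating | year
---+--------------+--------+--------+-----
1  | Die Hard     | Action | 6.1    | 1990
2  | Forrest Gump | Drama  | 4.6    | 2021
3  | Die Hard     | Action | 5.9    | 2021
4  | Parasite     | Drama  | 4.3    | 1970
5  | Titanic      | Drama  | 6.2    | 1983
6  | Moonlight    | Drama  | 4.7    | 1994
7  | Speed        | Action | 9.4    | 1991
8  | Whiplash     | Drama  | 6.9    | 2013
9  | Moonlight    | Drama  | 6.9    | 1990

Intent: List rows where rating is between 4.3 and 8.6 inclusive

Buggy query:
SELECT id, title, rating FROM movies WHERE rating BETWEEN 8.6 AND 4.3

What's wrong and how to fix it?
Bug: The bounds are reversed; BETWEEN a AND b requires a <= b to match anything

Fix: Swap the bounds so the smaller value comes first

Corrected query:
SELECT id, title, rating FROM movies WHERE rating BETWEEN 4.3 AND 8.6

Result:
id | title        | rating
---+--------------+-------
1  | Die Hard     | 6.1   
2  | Forrest Gump | 4.6   
3  | Die Hard     | 5.9   
4  | Parasite     | 4.3   
5  | Titanic      | 6.2   
6  | Moonlight    | 4.7   
8  | Whiplash     | 6.9   
9  | Moonlight    | 6.9   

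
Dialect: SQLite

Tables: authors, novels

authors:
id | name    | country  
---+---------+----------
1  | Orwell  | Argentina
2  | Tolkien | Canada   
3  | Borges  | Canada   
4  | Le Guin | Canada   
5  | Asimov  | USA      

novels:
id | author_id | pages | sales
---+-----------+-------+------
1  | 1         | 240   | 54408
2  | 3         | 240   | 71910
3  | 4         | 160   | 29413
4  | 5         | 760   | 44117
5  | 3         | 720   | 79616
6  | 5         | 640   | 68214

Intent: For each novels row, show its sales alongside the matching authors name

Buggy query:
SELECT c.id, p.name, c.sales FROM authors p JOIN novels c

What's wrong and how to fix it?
Bug: Missing join condition: each novels row is matched to all authors rows instead of just its own

Fix: Specify the join condition linking the foreign key to the parent id

Corrected query:
SELECT c.id, p.name, c.sales FROM authors p JOIN novels c ON c.author_id = p.id

Result:
id | name    | sales
---+---------+------
1  | Orwell  | 54408
2  | Borges  | 71910
3  | Le Guin | 29413
4  | Asimov  | 44117
5  | Borges  | 79616
6  | Asimov  | 68214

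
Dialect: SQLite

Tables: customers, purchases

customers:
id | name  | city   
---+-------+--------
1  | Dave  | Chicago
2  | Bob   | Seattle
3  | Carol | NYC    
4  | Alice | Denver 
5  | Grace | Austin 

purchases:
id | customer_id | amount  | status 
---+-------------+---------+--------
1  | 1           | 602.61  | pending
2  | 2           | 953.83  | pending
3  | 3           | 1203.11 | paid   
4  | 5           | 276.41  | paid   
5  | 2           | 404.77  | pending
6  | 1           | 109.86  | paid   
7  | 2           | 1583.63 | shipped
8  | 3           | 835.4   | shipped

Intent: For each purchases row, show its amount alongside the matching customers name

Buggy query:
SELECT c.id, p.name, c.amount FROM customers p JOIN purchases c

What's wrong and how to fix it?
Bug: Missing join condition: each purchases row is matched to all customers rows instead of just its own

Fix: Specify the join condition linking the foreign key to the parent id

Corrected query:
SELECT c.id, p.name, c.amount FROM customers p JOIN purchases c ON c.customer_id = p.id

Result:
id | name  | amount 
---+-------+--------
1  | Dave  | 602.61 
2  | Bob   | 953.83 
3  | Carol | 1203.11
4  | Grace | 276.41 
5  | Bob   | 404.77 
6  | Dave  | 109.86 
7  | Bob   | 1583.63
8  | Carol | 835.4  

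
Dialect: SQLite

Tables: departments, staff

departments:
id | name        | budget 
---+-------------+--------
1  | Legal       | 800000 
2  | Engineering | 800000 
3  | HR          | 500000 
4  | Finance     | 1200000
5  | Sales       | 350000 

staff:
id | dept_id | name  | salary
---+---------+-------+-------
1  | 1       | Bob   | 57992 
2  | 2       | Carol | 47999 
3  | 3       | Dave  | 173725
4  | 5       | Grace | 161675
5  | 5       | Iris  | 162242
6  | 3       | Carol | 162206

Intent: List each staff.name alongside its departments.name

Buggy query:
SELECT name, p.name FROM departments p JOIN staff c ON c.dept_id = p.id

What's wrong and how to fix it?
Bug: 'name' exists in both joined tables, so the database can't tell which one is meant

Fix: Qualify the column with its table alias (c.name)

Corrected query:
SELECT c.name, p.name FROM departments p JOIN staff c ON c.dept_id = p.id

Result:
name  | name       
------+------------
Bob   | Legal      
Carol | Engineering
Dave  | HR         
Grace | Sales      
Iris  | Sales      
Carol | HR         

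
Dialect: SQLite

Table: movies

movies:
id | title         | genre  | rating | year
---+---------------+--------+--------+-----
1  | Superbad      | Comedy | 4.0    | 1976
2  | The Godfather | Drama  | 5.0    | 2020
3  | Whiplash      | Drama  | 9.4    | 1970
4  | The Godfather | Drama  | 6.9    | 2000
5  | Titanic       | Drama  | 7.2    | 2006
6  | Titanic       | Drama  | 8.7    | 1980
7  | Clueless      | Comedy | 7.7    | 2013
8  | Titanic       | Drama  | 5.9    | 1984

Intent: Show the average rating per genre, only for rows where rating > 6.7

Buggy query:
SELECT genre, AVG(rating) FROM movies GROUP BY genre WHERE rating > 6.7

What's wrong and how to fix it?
Bug: Row-level WHERE must come before GROUP BY in the clause order

Fix: Place WHERE between FROM and GROUP BY

Corrected query:
SELECT genre, AVG(rating) FROM movies WHERE rating > 6.7 GROUP BY genre

Result:
genre  | AVG(rating)
-------+------------
Comedy | 7.7        
Drama  | 8.05       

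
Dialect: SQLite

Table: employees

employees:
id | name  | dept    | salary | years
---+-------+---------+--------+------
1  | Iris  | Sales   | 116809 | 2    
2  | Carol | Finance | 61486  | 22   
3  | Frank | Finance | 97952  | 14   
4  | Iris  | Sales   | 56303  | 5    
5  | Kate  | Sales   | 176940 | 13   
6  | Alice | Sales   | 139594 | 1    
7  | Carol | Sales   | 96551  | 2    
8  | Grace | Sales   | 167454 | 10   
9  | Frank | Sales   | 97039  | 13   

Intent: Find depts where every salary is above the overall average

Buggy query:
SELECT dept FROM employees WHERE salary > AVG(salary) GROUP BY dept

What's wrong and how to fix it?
Bug: AVG() is an aggregate; it can't sit directly in WHERE

Fix: Compute the overall average in a scalar subquery and compare each group's MIN against it in HAVING

Corrected query:
SELECT dept FROM employees GROUP BY dept HAVING MIN(salary) > (SELECT AVG(salary) FROM employees)

Result:
(no rows)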